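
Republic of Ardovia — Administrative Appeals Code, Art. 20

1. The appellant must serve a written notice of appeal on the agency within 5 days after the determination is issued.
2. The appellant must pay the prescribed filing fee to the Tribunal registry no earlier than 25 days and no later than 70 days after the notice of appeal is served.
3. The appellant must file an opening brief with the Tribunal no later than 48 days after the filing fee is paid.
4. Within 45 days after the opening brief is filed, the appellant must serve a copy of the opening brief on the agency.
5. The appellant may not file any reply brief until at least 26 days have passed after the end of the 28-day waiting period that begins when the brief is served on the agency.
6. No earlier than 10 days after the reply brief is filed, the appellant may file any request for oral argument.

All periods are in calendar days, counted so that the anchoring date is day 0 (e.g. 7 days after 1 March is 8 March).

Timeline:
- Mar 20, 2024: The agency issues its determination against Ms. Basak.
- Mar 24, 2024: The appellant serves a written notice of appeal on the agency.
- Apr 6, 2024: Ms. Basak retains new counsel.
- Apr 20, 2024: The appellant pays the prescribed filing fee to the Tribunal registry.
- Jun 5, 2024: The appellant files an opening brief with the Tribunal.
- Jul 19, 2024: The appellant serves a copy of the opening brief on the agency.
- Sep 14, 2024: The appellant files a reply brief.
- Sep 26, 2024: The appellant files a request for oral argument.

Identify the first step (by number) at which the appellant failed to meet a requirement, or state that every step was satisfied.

None — every step was satisfied

Step 1: 5 days after Mar 20, 2024 (when the determination is issued) is Mar 25, 2024; done Mar 24, 2024 — timely.
Step 2: the window is 25–70 days after Mar 24, 2024 (when the notice of appeal is served), so Apr 18, 2024 through Jun 2, 2024; done Apr 20, 2024, which is between those dates.
Step 3: 48 days after Apr 20, 2024 (when the filing fee is paid) is Jun 7, 2024; completed Jun 5, 2024, before the deadline.
Step 4: 45 days after Jun 5, 2024 (when the opening brief is filed) is Jul 20, 2024; completed Jul 19, 2024, before the deadline.
Step 5: the earliest permitted date is 26 days after Aug 16, 2024 (end of the 28-day waiting period, which began when the brief is served on the agency on Jul 19, 2024), i.e. Sep 11, 2024; Sep 14, 2024 is on or after that date.
Step 6: the earliest permitted date is 10 days after Sep 14, 2024 (when the reply brief is filed), i.e. Sep 24, 2024; done Sep 26, 2024 — permitted.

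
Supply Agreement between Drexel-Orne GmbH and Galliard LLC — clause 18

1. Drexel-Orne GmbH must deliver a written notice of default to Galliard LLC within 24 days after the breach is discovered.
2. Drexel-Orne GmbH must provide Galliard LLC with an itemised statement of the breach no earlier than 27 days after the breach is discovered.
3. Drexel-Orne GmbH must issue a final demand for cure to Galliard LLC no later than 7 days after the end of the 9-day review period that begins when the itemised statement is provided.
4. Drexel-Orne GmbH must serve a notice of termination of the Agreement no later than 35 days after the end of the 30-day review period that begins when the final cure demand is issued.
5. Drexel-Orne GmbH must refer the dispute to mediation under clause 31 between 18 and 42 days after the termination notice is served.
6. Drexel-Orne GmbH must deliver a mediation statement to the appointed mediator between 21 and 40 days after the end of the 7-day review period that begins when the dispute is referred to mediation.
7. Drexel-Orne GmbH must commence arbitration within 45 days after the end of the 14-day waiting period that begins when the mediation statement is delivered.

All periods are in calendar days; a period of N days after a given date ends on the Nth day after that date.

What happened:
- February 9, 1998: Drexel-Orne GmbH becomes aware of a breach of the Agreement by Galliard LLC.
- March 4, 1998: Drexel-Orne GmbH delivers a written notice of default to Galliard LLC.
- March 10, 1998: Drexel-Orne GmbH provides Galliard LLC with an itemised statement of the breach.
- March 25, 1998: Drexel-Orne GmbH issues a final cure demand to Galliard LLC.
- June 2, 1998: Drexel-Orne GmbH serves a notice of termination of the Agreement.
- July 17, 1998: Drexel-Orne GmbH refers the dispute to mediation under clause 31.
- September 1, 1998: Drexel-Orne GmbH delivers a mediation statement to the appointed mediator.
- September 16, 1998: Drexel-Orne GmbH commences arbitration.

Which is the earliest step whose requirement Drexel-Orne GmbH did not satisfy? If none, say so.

(1) due by February 9, 1998 + 24 days = March 5, 1998; March 4, 1998 is within that limit.
(2) permitted from February 9, 1998 + 27 days = March 8, 1998 onward; done March 10, 1998, after the minimum wait.
(3) due by March 19, 1998 + 7 days = March 26, 1998; completed March 25, 1998, before the deadline.
(4) due by April 24, 1998 + 35 days = May 29, 1998; June 2, 1998 misses that deadline by 4 days.
Later steps need not be reached.

Step 4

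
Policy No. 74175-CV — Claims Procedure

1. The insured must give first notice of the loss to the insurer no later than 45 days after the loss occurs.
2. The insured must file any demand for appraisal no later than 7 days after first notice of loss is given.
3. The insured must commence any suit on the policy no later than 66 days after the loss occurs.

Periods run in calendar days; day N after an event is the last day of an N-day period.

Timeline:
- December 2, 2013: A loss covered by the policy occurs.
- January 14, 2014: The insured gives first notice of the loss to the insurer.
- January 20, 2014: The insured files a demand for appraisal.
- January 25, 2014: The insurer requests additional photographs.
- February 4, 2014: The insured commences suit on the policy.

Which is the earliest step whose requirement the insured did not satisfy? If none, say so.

(1) due by December 2, 2013 + 45 days = January 16, 2014; completed January 14, 2014, before the deadline.
(2) due by January 14, 2014 + 7 days = January 21, 2014; January 20, 2014 is within that limit.
(3) due by December 2, 2013 + 66 days = February 6, 2014; completed February 4, 2014, before the deadline.

None — every step was satisfied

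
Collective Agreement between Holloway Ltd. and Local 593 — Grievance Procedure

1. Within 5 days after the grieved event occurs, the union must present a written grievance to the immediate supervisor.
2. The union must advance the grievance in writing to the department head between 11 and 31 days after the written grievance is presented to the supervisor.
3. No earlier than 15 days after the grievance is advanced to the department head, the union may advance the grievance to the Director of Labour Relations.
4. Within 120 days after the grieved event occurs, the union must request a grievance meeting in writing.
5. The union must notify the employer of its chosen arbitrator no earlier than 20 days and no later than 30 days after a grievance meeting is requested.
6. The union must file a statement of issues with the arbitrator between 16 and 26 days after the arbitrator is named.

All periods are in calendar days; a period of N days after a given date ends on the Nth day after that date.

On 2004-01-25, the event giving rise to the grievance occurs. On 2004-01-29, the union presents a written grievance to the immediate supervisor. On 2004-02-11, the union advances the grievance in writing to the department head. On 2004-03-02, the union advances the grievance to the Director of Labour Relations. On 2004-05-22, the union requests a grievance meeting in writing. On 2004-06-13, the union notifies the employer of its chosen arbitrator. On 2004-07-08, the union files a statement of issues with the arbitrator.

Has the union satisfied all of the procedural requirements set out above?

Yes

Step 1 — counting 5 days from 2004-01-25 (when the grieved event occurs) gives a deadline of 2004-01-30; completed 2004-01-29, before the deadline.
Step 2 — 11 and 31 days from 2004-01-29 (when the written grievance is presented to the supervisor) are 2004-02-09 and 2004-02-29 respectively; done 2004-02-11 — within the window.
Step 3 — must wait 15 days from 2004-02-11 (when the grievance is advanced to the department head), so not before 2004-02-26; done 2004-03-02 — permitted.
Step 4 — counting 120 days from 2004-01-25 (when the grieved event occurs) gives a deadline of 2004-05-24; done 2004-05-22 — timely.
Step 5 — 20 and 30 days from 2004-05-22 (when a grievance meeting is requested) are 2004-06-11 and 2004-06-21 respectively; 2004-06-13 falls inside that range.
Step 6 — 16 and 26 days from 2004-06-13 (when the arbitrator is named) are 2004-06-29 and 2004-07-09 respectively; done 2004-07-08, which is between those dates.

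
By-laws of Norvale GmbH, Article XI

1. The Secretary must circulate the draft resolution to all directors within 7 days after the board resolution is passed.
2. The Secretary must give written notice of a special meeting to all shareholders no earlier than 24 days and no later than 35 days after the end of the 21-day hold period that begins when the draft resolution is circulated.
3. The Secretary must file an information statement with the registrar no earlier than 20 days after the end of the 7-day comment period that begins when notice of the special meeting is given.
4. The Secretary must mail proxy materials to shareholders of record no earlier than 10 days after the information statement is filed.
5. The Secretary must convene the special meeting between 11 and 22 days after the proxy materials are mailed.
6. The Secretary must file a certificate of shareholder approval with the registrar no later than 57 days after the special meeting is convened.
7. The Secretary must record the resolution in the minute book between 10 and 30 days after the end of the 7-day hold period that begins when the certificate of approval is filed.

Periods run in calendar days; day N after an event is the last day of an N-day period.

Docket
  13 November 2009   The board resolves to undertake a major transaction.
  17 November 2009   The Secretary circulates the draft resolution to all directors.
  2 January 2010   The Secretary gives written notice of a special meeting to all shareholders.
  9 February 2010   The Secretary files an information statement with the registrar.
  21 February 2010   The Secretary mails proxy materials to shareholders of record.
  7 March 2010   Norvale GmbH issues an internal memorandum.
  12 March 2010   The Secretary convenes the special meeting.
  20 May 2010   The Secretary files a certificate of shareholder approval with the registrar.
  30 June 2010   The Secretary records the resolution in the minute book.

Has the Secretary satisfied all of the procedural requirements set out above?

No

(1) due by 13 November 2009 + 7 days = 20 November 2009; completed 17 November 2009, before the deadline.
(2) the permitted window runs from 8 December 2009 + 24 = 1 January 2010 to 8 December 2009 + 35 = 12 January 2010; done 2 January 2010 — within the window.
(3) permitted from 9 January 2010 + 20 days = 29 January 2010 onward; 9 February 2010 is on or after that date.
(4) permitted from 9 February 2010 + 10 days = 19 February 2010 onward; done 21 February 2010, after the minimum wait.
(5) the permitted window runs from 21 February 2010 + 11 = 4 March 2010 to 21 February 2010 + 22 = 15 March 2010; done 12 March 2010, which is between those dates.
(6) due by 12 March 2010 + 57 days = 8 May 2010; 20 May 2010 misses that deadline by 12 days.
The analysis stops there.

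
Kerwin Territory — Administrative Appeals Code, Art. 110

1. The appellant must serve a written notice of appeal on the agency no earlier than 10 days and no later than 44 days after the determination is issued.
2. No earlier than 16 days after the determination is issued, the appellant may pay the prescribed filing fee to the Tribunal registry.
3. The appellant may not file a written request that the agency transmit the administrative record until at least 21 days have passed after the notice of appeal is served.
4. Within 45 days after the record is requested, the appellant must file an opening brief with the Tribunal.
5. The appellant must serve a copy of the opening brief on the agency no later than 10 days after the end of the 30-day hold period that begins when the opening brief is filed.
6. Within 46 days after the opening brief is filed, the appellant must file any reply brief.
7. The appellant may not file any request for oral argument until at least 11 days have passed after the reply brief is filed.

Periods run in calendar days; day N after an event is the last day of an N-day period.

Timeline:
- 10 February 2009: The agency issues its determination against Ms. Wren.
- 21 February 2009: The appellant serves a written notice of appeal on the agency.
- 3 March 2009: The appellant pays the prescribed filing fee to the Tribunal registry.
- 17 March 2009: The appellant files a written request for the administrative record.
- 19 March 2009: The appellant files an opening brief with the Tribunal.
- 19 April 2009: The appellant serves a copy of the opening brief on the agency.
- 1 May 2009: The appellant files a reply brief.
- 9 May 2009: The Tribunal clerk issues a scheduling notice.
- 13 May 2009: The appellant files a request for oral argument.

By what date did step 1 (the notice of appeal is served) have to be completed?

Step 1 runs from 10 February 2009, when the determination is issued. The window is 10–44 days after 10 February 2009; it closes on 26 March 2009.

26 March 2009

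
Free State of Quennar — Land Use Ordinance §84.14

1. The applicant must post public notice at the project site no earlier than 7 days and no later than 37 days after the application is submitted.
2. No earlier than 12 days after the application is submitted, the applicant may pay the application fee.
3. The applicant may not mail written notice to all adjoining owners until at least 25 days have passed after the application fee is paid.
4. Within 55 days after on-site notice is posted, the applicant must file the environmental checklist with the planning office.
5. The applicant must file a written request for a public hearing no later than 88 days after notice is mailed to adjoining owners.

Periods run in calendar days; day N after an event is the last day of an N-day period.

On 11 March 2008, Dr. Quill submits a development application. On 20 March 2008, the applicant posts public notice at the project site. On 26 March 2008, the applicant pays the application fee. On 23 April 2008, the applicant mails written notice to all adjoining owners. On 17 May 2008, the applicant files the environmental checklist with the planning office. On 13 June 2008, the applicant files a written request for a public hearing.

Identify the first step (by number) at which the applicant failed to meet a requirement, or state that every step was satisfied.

Step 4

(1) the permitted window runs from 11 March 2008 + 7 = 18 March 2008 to 11 March 2008 + 37 = 17 April 2008; 20 March 2008 falls inside that range.
(2) permitted from 11 March 2008 + 12 days = 23 March 2008 onward; done 26 March 2008 — permitted.
(3) permitted from 26 March 2008 + 25 days = 20 April 2008 onward; done 23 April 2008 — permitted.
(4) due by 20 March 2008 + 55 days = 14 May 2008; done 17 May 2008 — 3 days late.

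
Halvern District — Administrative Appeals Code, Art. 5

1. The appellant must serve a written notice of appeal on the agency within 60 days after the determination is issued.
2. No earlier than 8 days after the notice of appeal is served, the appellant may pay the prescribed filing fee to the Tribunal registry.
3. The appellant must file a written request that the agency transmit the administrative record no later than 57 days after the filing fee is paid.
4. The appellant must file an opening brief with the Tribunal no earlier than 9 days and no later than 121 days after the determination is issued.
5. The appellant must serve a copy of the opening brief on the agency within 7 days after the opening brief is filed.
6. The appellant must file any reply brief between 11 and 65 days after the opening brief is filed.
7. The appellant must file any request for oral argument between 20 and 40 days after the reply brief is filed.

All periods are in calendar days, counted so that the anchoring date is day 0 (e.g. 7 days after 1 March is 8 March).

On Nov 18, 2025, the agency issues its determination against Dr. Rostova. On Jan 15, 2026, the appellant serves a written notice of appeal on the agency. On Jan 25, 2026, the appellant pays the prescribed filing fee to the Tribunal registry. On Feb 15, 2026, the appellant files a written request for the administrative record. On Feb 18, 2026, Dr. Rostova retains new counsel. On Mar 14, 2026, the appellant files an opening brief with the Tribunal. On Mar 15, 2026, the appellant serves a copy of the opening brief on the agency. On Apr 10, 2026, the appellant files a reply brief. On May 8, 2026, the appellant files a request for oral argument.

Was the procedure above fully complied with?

Yes

Step 1 — counting 60 days from Nov 18, 2025 (when the determination is issued) gives a deadline of Jan 17, 2026; completed Jan 15, 2026, before the deadline.
Step 2 — must wait 8 days from Jan 15, 2026 (when the notice of appeal is served), so not before Jan 23, 2026; done Jan 25, 2026 — permitted.
Step 3 — counting 57 days from Jan 25, 2026 (when the filing fee is paid) gives a deadline of Mar 23, 2026; Feb 15, 2026 is within that limit.
Step 4 — 9 and 121 days from Nov 18, 2025 (when the determination is issued) are Nov 27, 2025 and Mar 19, 2026 respectively; done Mar 14, 2026, which is between those dates.
Step 5 — counting 7 days from Mar 14, 2026 (when the opening brief is filed) gives a deadline of Mar 21, 2026; done Mar 15, 2026 — timely.
Step 6 — 11 and 65 days from Mar 14, 2026 (when the opening brief is filed) are Mar 25, 2026 and May 18, 2026 respectively; done Apr 10, 2026 — within the window.
Step 7 — 20 and 40 days from Apr 10, 2026 (when the reply brief is filed) are Apr 30, 2026 and May 20, 2026 respectively; May 8, 2026 falls inside that range.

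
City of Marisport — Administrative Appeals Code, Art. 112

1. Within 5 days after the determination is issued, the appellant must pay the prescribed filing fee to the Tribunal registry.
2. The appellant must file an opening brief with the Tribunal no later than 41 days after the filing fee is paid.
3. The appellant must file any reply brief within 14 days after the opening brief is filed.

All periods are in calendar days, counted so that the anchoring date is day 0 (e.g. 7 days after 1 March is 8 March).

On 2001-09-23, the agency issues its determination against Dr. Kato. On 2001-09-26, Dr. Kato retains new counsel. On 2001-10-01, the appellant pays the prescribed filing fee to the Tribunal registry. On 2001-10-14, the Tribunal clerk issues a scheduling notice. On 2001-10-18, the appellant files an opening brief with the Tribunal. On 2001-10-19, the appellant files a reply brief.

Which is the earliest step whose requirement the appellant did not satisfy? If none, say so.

Step 1 — counting 5 days from 2001-09-23 (when the determination is issued) gives a deadline of 2001-09-28; not done until 2001-10-01, 3 days after the deadline.

Step 1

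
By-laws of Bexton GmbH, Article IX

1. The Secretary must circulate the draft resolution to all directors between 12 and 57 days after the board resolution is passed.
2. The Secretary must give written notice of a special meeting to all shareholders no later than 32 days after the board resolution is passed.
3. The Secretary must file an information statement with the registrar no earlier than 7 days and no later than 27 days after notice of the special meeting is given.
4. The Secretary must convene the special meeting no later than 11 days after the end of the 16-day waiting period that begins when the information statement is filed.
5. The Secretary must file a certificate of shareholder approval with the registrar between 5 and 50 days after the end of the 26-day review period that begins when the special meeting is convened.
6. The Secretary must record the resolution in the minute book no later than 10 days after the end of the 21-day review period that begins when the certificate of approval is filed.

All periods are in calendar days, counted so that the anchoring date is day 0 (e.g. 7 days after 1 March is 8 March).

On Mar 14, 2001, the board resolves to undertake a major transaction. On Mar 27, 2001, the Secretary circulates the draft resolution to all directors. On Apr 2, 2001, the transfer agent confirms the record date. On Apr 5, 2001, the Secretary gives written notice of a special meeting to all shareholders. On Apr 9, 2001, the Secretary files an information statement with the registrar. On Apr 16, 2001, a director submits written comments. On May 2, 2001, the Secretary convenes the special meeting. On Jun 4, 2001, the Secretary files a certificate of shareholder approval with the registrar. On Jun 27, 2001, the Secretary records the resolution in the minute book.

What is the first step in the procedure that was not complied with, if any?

Step 3

Step 1 — 12 and 57 days from Mar 14, 2001 (when the board resolution is passed) are Mar 26, 2001 and May 10, 2001 respectively; Mar 27, 2001 falls inside that range.
Step 2 — counting 32 days from Mar 14, 2001 (when the board resolution is passed) gives a deadline of Apr 15, 2001; completed Apr 5, 2001, before the deadline.
Step 3 — 7 and 27 days from Apr 5, 2001 (when notice of the special meeting is given) are Apr 12, 2001 and May 2, 2001 respectively; Apr 9, 2001 is 3 days too early.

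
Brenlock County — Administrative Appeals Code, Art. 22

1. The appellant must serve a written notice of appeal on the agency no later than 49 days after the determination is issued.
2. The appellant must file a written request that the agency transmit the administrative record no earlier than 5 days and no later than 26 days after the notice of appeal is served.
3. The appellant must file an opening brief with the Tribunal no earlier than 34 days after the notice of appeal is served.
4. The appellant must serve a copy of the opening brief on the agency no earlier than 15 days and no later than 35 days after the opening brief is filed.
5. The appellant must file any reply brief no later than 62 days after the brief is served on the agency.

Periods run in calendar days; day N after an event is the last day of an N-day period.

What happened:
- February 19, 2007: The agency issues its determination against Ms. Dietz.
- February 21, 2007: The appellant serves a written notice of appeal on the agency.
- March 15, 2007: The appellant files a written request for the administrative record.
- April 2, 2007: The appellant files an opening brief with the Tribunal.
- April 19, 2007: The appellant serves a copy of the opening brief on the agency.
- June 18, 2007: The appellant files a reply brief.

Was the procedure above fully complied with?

Yes

Step 1: 49 days after February 19, 2007 (when the determination is issued) is April 9, 2007; done February 21, 2007 — timely.
Step 2: the window is 5–26 days after February 21, 2007 (when the notice of appeal is served), so February 26, 2007 through March 19, 2007; done March 15, 2007 — within the window.
Step 3: the earliest permitted date is 34 days after February 21, 2007 (when the notice of appeal is served), i.e. March 27, 2007; done April 2, 2007, after the minimum wait.
Step 4: the window is 15–35 days after April 2, 2007 (when the opening brief is filed), so April 17, 2007 through May 7, 2007; April 19, 2007 falls inside that range.
Step 5: 62 days after April 19, 2007 (when the brief is served on the agency) is June 20, 2007; completed June 18, 2007, before the deadline.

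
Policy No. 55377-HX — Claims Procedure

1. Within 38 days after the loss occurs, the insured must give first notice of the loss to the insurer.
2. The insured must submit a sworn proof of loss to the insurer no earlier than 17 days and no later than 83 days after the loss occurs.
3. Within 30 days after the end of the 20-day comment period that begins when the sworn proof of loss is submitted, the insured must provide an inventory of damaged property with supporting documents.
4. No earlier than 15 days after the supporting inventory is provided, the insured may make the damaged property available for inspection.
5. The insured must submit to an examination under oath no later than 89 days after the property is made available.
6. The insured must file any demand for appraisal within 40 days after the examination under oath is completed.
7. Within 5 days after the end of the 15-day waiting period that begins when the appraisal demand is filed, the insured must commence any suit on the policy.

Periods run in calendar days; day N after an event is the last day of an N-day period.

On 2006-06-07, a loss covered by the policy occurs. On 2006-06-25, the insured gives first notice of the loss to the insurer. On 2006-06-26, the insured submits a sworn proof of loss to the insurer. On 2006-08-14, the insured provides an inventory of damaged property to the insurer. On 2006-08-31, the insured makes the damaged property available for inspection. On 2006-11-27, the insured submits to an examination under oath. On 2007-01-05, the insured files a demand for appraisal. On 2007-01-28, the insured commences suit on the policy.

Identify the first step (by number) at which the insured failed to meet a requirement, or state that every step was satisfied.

(1) due by 2006-06-07 + 38 days = 2006-07-15; completed 2006-06-25, before the deadline.
(2) the permitted window runs from 2006-06-07 + 17 = 2006-06-24 to 2006-06-07 + 83 = 2006-08-29; 2006-06-26 falls inside that range.
(3) due by 2006-07-16 + 30 days = 2006-08-15; done 2006-08-14 — timely.
(4) permitted from 2006-08-14 + 15 days = 2006-08-29 onward; done 2006-08-31, after the minimum wait.
(5) due by 2006-08-31 + 89 days = 2006-11-28; done 2006-11-27 — timely.
(6) due by 2006-11-27 + 40 days = 2007-01-06; done 2007-01-05 — timely.
(7) due by 2007-01-20 + 5 days = 2007-01-25; done 2007-01-28 — 3 days late.
The analysis stops there.

Step 7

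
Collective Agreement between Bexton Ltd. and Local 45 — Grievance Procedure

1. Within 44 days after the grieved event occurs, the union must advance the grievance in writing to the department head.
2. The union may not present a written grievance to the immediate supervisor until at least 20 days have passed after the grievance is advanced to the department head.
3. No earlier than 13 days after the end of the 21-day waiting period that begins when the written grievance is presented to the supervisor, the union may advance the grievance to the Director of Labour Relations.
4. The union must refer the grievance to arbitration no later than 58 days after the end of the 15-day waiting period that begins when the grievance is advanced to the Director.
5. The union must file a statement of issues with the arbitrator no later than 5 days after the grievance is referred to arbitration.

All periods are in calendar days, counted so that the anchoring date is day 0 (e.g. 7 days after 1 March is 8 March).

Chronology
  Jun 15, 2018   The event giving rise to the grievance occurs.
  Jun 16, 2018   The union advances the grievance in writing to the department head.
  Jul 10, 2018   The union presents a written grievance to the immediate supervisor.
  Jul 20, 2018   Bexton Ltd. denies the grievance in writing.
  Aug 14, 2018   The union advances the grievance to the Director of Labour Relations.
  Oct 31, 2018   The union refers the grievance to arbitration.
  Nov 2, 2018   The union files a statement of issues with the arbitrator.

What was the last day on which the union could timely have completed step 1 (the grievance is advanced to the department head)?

Step 1 runs from Jun 15, 2018, when the grieved event occurs. 44 days after Jun 15, 2018 is Jul 29, 2018.

Jul 29, 2018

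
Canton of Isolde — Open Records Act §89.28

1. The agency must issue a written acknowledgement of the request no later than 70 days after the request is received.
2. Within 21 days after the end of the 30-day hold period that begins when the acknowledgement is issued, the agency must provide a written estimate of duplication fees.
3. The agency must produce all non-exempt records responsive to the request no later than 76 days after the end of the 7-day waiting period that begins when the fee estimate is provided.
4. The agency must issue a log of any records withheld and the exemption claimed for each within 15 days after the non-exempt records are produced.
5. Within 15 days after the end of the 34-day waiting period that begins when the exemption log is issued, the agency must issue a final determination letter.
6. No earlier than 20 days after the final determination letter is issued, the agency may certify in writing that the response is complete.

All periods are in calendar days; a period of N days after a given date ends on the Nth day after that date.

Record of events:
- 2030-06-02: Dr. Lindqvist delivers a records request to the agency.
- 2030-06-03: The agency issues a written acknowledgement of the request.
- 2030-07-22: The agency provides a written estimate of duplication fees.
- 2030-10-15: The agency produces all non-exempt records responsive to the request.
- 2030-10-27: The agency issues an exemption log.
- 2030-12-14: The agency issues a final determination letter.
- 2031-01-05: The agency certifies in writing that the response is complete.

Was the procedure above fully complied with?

Step 1: 70 days after 2030-06-02 (when the request is received) is 2030-08-11; done 2030-06-03 — timely.
Step 2: 21 days after 2030-07-03 (end of the 30-day hold period, which began when the acknowledgement is issued on 2030-06-03) is 2030-07-24; completed 2030-07-22, before the deadline.
Step 3: 76 days after 2030-07-29 (end of the 7-day waiting period, which began when the fee estimate is provided on 2030-07-22) is 2030-10-13; done 2030-10-15 — 2 days late.

No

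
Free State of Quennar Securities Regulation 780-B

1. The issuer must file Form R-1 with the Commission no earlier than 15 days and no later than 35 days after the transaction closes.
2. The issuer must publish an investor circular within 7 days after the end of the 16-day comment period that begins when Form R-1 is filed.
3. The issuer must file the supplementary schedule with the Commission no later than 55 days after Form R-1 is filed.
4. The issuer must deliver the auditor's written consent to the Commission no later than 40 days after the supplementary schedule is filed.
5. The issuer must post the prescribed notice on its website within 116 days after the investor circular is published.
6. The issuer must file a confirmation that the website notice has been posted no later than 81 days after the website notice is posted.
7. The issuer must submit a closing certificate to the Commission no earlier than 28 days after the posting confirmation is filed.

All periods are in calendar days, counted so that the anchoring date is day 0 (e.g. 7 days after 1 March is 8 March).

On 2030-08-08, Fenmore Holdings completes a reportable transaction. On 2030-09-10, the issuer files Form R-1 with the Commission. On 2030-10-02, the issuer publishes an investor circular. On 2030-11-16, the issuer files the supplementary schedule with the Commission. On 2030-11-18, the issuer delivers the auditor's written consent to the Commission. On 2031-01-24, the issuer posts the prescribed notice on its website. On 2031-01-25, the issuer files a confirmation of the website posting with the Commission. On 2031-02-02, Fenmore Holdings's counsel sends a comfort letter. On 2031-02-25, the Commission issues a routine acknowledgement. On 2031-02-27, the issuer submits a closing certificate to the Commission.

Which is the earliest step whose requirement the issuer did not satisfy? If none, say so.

Step 1: the window is 15–35 days after 2030-08-08 (when the transaction closes), so 2030-08-23 through 2030-09-12; done 2030-09-10, which is between those dates.
Step 2: 7 days after 2030-09-26 (end of the 16-day comment period, which began when Form R-1 is filed on 2030-09-10) is 2030-10-03; 2030-10-02 is within that limit.
Step 3: 55 days after 2030-09-10 (when Form R-1 is filed) is 2030-11-04; 2030-11-16 misses that deadline by 12 days.
No need to go further; step 3 was not satisfied.

Step 3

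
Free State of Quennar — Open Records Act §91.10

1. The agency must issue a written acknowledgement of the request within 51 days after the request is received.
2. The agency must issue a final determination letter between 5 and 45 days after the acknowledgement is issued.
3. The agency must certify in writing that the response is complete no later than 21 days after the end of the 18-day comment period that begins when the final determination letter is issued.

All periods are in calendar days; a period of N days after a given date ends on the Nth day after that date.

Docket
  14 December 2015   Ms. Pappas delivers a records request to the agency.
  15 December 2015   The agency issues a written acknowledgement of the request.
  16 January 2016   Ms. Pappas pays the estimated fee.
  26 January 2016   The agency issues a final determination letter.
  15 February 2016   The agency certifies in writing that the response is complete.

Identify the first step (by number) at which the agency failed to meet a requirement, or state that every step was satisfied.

Step 1: 51 days after 14 December 2015 (when the request is received) is 3 February 2016; done 15 December 2015 — timely.
Step 2: the window is 5–45 days after 15 December 2015 (when the acknowledgement is issued), so 20 December 2015 through 29 January 2016; done 26 January 2016 — within the window.
Step 3: 21 days after 13 February 2016 (end of the 18-day comment period, which began when the final determination letter is issued on 26 January 2016) is 5 March 2016; completed 15 February 2016, before the deadline.

None — every step was satisfied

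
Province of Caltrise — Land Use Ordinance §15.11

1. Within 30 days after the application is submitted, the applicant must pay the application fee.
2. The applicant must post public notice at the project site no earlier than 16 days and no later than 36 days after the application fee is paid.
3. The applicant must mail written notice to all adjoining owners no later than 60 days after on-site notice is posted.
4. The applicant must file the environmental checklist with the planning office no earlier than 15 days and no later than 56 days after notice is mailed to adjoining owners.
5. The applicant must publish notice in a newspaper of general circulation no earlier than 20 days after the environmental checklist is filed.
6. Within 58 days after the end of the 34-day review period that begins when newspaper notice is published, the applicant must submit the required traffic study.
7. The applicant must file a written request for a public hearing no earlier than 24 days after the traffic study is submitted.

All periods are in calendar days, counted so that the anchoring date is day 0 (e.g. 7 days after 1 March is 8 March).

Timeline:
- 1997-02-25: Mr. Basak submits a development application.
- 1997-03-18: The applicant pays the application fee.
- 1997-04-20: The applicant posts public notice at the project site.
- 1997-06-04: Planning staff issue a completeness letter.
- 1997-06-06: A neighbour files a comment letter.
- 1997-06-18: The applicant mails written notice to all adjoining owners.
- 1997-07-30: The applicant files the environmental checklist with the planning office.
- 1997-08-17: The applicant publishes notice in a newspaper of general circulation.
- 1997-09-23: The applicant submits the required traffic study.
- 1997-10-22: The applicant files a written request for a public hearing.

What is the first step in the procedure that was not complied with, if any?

Step 1: 30 days after 1997-02-25 (when the application is submitted) is 1997-03-27; completed 1997-03-18, before the deadline.
Step 2: the window is 16–36 days after 1997-03-18 (when the application fee is paid), so 1997-04-03 through 1997-04-23; done 1997-04-20, which is between those dates.
Step 3: 60 days after 1997-04-20 (when on-site notice is posted) is 1997-06-19; completed 1997-06-18, before the deadline.
Step 4: the window is 15–56 days after 1997-06-18 (when notice is mailed to adjoining owners), so 1997-07-03 through 1997-08-13; done 1997-07-30, which is between those dates.
Step 5: the earliest permitted date is 20 days after 1997-07-30 (when the environmental checklist is filed), i.e. 1997-08-19; done 1997-08-17 — 2 days too early.
The procedure was therefore not followed at step 5.

Step 5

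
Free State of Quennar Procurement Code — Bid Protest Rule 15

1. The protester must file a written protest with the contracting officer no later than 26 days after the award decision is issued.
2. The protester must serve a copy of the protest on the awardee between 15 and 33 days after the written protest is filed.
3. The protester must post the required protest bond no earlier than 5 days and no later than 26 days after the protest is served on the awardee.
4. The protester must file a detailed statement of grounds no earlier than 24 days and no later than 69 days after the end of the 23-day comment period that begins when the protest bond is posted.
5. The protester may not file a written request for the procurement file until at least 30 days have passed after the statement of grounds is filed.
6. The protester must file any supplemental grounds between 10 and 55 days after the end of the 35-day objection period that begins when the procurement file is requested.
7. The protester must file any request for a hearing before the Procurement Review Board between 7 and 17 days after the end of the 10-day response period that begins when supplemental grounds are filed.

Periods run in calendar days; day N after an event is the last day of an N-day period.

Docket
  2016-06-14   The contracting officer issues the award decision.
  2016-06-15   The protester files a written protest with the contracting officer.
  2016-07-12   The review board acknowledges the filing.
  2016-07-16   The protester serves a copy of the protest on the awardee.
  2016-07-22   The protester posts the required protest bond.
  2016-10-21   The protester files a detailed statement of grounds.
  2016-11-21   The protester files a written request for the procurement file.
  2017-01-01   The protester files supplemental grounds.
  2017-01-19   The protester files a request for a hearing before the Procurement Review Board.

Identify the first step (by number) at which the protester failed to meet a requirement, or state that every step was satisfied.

Step 6

(1) due by 2016-06-14 + 26 days = 2016-07-10; done 2016-06-15 — timely.
(2) the permitted window runs from 2016-06-15 + 15 = 2016-06-30 to 2016-06-15 + 33 = 2016-07-18; done 2016-07-16 — within the window.
(3) the permitted window runs from 2016-07-16 + 5 = 2016-07-21 to 2016-07-16 + 26 = 2016-08-11; done 2016-07-22, which is between those dates.
(4) the permitted window runs from 2016-08-14 + 24 = 2016-09-07 to 2016-08-14 + 69 = 2016-10-22; done 2016-10-21 — within the window.
(5) permitted from 2016-10-21 + 30 days = 2016-11-20 onward; done 2016-11-21, after the minimum wait.
(6) the permitted window runs from 2016-12-26 + 10 = 2017-01-05 to 2016-12-26 + 55 = 2017-02-19; done 2017-01-01 — 4 days before the window opened.
That is the first point of non-compliance.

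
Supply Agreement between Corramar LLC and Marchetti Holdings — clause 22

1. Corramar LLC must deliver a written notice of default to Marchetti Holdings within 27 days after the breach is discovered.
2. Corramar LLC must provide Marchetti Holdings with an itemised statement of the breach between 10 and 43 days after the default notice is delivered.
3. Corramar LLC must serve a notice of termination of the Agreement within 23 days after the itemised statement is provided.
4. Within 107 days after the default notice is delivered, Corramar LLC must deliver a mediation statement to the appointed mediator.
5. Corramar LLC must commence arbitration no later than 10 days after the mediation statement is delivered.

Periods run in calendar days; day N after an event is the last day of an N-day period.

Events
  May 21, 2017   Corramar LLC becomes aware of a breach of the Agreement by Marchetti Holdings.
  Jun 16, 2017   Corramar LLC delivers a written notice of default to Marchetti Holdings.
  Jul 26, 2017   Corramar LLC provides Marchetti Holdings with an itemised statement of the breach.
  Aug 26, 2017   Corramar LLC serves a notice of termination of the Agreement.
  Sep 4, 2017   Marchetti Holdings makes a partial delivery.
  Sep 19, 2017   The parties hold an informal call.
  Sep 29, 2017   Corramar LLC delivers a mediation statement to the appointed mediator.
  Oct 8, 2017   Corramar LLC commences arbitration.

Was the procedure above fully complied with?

(1) due by May 21, 2017 + 27 days = Jun 17, 2017; done Jun 16, 2017 — timely.
(2) the permitted window runs from Jun 16, 2017 + 10 = Jun 26, 2017 to Jun 16, 2017 + 43 = Jul 29, 2017; done Jul 26, 2017 — within the window.
(3) due by Jul 26, 2017 + 23 days = Aug 18, 2017; Aug 26, 2017 misses that deadline by 8 days.

No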